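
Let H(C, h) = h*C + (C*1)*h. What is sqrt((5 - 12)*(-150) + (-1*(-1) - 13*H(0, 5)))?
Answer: sqrt(1051) ≈ 32.419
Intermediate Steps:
H(C, h) = 2*C*h (H(C, h) = C*h + C*h = 2*C*h)
sqrt((5 - 12)*(-150) + (-1*(-1) - 13*H(0, 5))) = sqrt((5 - 12)*(-150) + (-1*(-1) - 26*0*5)) = sqrt(-7*(-150) + (1 - 13*0)) = sqrt(1050 + (1 + 0)) = sqrt(1050 + 1) = sqrt(1051)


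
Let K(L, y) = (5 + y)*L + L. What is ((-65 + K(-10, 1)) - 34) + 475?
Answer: 306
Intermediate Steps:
K(L, y) = L + L*(5 + y) (K(L, y) = L*(5 + y) + L = L + L*(5 + y))
((-65 + K(-10, 1)) - 34) + 475 = ((-65 - 10*(6 + 1)) - 34) + 475 = ((-65 - 10*7) - 34) + 475 = ((-65 - 70) - 34) + 475 = (-135 - 34) + 475 = -169 + 475 = 306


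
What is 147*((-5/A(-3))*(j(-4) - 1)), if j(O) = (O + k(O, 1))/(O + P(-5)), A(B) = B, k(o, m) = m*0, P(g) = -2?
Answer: -245/3 ≈ -81.667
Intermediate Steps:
k(o, m) = 0
j(O) = O/(-2 + O) (j(O) = (O + 0)/(O - 2) = O/(-2 + O))
147*((-5/A(-3))*(j(-4) - 1)) = 147*((-5/(-3))*(-4/(-2 - 4) - 1)) = 147*((-5*(-1/3))*(-4/(-6) - 1)) = 147*(5*(-4*(-1/6) - 1)/3) = 147*(5*(2/3 - 1)/3) = 147*((5/3)*(-1/3)) = 147*(-5/9) = -245/3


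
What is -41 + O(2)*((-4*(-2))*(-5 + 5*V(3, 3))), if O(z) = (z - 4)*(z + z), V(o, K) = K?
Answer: -681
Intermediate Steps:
O(z) = 2*z*(-4 + z) (O(z) = (-4 + z)*(2*z) = 2*z*(-4 + z))
-41 + O(2)*((-4*(-2))*(-5 + 5*V(3, 3))) = -41 + (2*2*(-4 + 2))*((-4*(-2))*(-5 + 5*3)) = -41 + (2*2*(-2))*(8*(-5 + 15)) = -41 - 64*10 = -41 - 8*80 = -41 - 640 = -681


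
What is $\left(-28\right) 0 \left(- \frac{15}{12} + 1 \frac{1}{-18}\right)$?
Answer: $0$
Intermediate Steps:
$\left(-28\right) 0 \left(- \frac{15}{12} + 1 \frac{1}{-18}\right) = 0 \left(\left(-15\right) \frac{1}{12} + 1 \left(- \frac{1}{18}\right)\right) = 0 \left(- \frac{5}{4} - \frac{1}{18}\right) = 0 \left(- \frac{47}{36}\right) = 0$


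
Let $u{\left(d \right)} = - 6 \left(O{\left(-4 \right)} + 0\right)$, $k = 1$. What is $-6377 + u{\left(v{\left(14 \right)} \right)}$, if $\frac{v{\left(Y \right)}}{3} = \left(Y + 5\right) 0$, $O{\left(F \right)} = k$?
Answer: $-6383$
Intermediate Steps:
$O{\left(F \right)} = 1$
$v{\left(Y \right)} = 0$ ($v{\left(Y \right)} = 3 \left(Y + 5\right) 0 = 3 \left(5 + Y\right) 0 = 3 \cdot 0 = 0$)
$u{\left(d \right)} = -6$ ($u{\left(d \right)} = - 6 \left(1 + 0\right) = \left(-6\right) 1 = -6$)
$-6377 + u{\left(v{\left(14 \right)} \right)} = -6377 - 6 = -6383$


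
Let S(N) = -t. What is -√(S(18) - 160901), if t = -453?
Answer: -8*I*√2507 ≈ -400.56*I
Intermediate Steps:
S(N) = 453 (S(N) = -1*(-453) = 453)
-√(S(18) - 160901) = -√(453 - 160901) = -√(-160448) = -8*I*√2507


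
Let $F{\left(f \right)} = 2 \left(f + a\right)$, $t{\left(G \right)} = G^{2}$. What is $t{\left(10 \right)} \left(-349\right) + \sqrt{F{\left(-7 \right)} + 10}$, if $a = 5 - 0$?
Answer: $-34900 + \sqrt{6} \approx -34898.0$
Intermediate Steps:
$a = 5$ ($a = 5 + 0 = 5$)
$F{\left(f \right)} = 10 + 2 f$ ($F{\left(f \right)} = 2 \left(f + 5\right) = 2 \left(5 + f\right) = 10 + 2 f$)
$t{\left(10 \right)} \left(-349\right) + \sqrt{F{\left(-7 \right)} + 10} = 10^{2} \left(-349\right) + \sqrt{\left(10 + 2 \left(-7\right)\right) + 10} = 100 \left(-349\right) + \sqrt{\left(10 - 14\right) + 10} = -34900 + \sqrt{-4 + 10} = -34900 + \sqrt{6}$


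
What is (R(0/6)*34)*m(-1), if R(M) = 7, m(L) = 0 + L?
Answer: -238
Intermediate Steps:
m(L) = L
(R(0/6)*34)*m(-1) = (7*34)*(-1) = 238*(-1) = -238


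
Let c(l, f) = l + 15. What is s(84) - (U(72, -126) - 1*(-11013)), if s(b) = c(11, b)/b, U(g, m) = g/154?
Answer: -5088079/462 ≈ -11013.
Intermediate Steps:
U(g, m) = g/154 (U(g, m) = g*(1/154) = g/154)
c(l, f) = 15 + l
s(b) = 26/b (s(b) = (15 + 11)/b = 26/b)
s(84) - (U(72, -126) - 1*(-11013)) = 26/84 - ((1/154)*72 - 1*(-11013)) = 26*(1/84) - (36/77 + 11013) = 13/42 - 1*848037/77 = 13/42 - 848037/77 = -5088079/462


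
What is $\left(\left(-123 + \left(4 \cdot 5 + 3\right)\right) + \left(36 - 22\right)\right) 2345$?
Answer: $-201670$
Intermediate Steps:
$\left(\left(-123 + \left(4 \cdot 5 + 3\right)\right) + \left(36 - 22\right)\right) 2345 = \left(\left(-123 + \left(20 + 3\right)\right) + 14\right) 2345 = \left(\left(-123 + 23\right) + 14\right) 2345 = \left(-100 + 14\right) 2345 = \left(-86\right) 2345 = -201670$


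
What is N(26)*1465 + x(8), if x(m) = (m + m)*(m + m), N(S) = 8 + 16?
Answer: 35416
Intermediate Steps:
N(S) = 24
x(m) = 4*m² (x(m) = (2*m)*(2*m) = 4*m²)
N(26)*1465 + x(8) = 24*1465 + 4*8² = 35160 + 4*64 = 35160 + 256 = 35416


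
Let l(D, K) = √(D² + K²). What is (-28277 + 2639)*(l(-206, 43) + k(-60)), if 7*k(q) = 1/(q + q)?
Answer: 4273/140 - 25638*√44285 ≈ -5.3952e+6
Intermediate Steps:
k(q) = 1/(14*q) (k(q) = 1/(7*(q + q)) = 1/(7*((2*q))) = (1/(2*q))/7 = 1/(14*q))
(-28277 + 2639)*(l(-206, 43) + k(-60)) = (-28277 + 2639)*(√((-206)² + 43²) + (1/14)/(-60)) = -25638*(√(42436 + 1849) + (1/14)*(-1/60)) = -25638*(√44285 - 1/840) = -25638*(-1/840 + √44285) = 4273/140 - 25638*√44285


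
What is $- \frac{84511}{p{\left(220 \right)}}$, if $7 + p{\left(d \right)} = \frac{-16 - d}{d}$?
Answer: $\frac{4648105}{444} \approx 10469.0$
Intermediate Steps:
$p{\left(d \right)} = -7 + \frac{-16 - d}{d}$
$- \frac{84511}{p{\left(220 \right)}} = - \frac{84511}{-8 - \frac{16}{220}} = - \frac{84511}{-8 - \frac{4}{55}} = - \frac{84511}{- \frac{444}{55}} = \left(-84511\right) \left(- \frac{55}{444}\right) = \frac{4648105}{444}$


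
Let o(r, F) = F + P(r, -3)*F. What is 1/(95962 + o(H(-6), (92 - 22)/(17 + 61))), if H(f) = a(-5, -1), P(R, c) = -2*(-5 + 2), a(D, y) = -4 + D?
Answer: 39/3742763 ≈ 1.0420e-5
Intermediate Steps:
P(R, c) = 6 (P(R, c) = -2*(-3) = 6)
H(f) = -9 (H(f) = -4 - 5 = -9)
o(r, F) = 7*F (o(r, F) = F + 6*F = 7*F)
1/(95962 + o(H(-6), (92 - 22)/(17 + 61))) = 1/(95962 + 7*((92 - 22)/(17 + 61))) = 1/(95962 + 7*(70/78)) = 1/(95962 + 7*(70*(1/78))) = 1/(95962 + 7*(35/39)) = 1/(95962 + 245/39) = 1/(3742763/39) = 39/3742763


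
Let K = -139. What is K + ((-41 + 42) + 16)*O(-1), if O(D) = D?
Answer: -156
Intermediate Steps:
K + ((-41 + 42) + 16)*O(-1) = -139 + ((-41 + 42) + 16)*(-1) = -139 + (1 + 16)*(-1) = -139 + 17*(-1) = -139 - 17 = -156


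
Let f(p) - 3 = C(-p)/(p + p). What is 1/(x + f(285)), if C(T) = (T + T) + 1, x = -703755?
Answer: -570/401139209 ≈ -1.4210e-6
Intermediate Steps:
C(T) = 1 + 2*T (C(T) = 2*T + 1 = 1 + 2*T)
f(p) = 3 + (1 - 2*p)/(2*p) (f(p) = 3 + (1 + 2*(-p))/(p + p) = 3 + (1 - 2*p)/((2*p)) = 3 + (1/(2*p))*(1 - 2*p) = 3 + (1 - 2*p)/(2*p))
1/(x + f(285)) = 1/(-703755 + (2 + (½)/285)) = 1/(-703755 + (2 + (½)*(1/285))) = 1/(-703755 + (2 + 1/570)) = 1/(-703755 + 1141/570) = 1/(-401139209/570) = -570/401139209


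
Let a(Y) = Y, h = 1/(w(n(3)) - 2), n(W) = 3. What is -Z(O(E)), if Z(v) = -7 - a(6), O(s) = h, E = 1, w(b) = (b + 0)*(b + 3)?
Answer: 13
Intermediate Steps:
w(b) = b*(3 + b)
h = 1/16 (h = 1/(3*(3 + 3) - 2) = 1/(3*6 - 2) = 1/(18 - 2) = 1/16 ≈ 0.062500)
O(s) = 1/16
Z(v) = -13 (Z(v) = -7 - 1*6 = -7 - 6 = -13)
-Z(O(E)) = -1*(-13) = 13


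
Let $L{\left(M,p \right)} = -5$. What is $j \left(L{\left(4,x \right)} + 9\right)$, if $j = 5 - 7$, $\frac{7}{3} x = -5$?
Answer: $-8$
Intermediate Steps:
$x = - \frac{15}{7}$ ($x = \frac{3}{7} \left(-5\right) = - \frac{15}{7} \approx -2.1429$)
$j = -2$ ($j = 5 - 7 = -2$)
$j \left(L{\left(4,x \right)} + 9\right) = - 2 \left(-5 + 9\right) = \left(-2\right) 4 = -8$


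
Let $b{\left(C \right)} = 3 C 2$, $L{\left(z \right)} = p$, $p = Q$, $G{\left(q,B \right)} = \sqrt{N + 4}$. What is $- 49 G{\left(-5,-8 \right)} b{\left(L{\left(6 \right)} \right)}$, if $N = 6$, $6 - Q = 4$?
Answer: $- 588 \sqrt{10} \approx -1859.4$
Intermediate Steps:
$Q = 2$ ($Q = 6 - 4 = 2$)
$G{\left(q,B \right)} = \sqrt{10}$ ($G{\left(q,B \right)} = \sqrt{6 + 4} = \sqrt{10}$)
$p = 2$
$L{\left(z \right)} = 2$
$b{\left(C \right)} = 6 C$
$- 49 G{\left(-5,-8 \right)} b{\left(L{\left(6 \right)} \right)} = - 49 \sqrt{10} \cdot 6 \cdot 2 = - 49 \sqrt{10} \cdot 12 = - 588 \sqrt{10}$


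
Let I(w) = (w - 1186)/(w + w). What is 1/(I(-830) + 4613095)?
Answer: 415/1914434929 ≈ 2.1677e-7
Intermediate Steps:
I(w) = (-1186 + w)/(2*w) (I(w) = (-1186 + w)/((2*w)) = (-1186 + w)*(1/(2*w)) = (-1186 + w)/(2*w))
1/(I(-830) + 4613095) = 1/((½)*(-1186 - 830)/(-830) + 4613095) = 1/((½)*(-1/830)*(-2016) + 4613095) = 1/(504/415 + 4613095) = 1/(1914434929/415) = 415/1914434929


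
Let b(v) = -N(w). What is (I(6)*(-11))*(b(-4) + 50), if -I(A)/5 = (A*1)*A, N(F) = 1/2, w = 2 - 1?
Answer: 98010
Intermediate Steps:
w = 1
N(F) = ½
I(A) = -5*A² (I(A) = -5*A*1*A = -5*A*A = -5*A²)
b(v) = -½ (b(v) = -1*½ = -½)
(I(6)*(-11))*(b(-4) + 50) = (-5*6²*(-11))*(-½ + 50) = (-5*36*(-11))*(99/2) = -180*(-11)*(99/2) = 1980*(99/2) = 98010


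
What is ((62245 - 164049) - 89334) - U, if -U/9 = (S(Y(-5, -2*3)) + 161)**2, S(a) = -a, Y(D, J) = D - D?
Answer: 42151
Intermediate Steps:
Y(D, J) = 0
U = -233289 (U = -9*(-1*0 + 161)**2 = -9*(0 + 161)**2 = -9*161**2 = -9*25921 = -233289)
((62245 - 164049) - 89334) - U = ((62245 - 164049) - 89334) - 1*(-233289) = (-101804 - 89334) + 233289 = -191138 + 233289 = 42151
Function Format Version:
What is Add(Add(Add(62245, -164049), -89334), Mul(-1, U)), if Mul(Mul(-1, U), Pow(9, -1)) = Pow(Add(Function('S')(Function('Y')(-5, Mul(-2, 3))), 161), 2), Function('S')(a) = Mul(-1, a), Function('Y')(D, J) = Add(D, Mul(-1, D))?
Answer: 42151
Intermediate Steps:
Function('Y')(D, J) = 0
U = -233289 (U = Mul(-9, Pow(Add(Mul(-1, 0), 161), 2)) = Mul(-9, Pow(Add(0, 161), 2)) = Mul(-9, Pow(161, 2)) = Mul(-9, 25921) = -233289)
Add(Add(Add(62245, -164049), -89334), Mul(-1, U)) = Add(Add(Add(62245, -164049), -89334), Mul(-1, -233289)) = Add(Add(-101804, -89334), 233289) = Add(-191138, 233289) = 42151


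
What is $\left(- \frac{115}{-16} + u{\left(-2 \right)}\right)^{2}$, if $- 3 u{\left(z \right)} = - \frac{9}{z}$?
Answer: $\frac{8281}{256} \approx 32.348$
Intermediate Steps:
$u{\left(z \right)} = \frac{3}{z}$ ($u{\left(z \right)} = - \frac{\left(-9\right) \frac{1}{z}}{3} = \frac{3}{z}$)
$\left(- \frac{115}{-16} + u{\left(-2 \right)}\right)^{2} = \left(- \frac{115}{-16} + \frac{3}{-2}\right)^{2} = \left(\left(-115\right) \left(- \frac{1}{16}\right) + 3 \left(- \frac{1}{2}\right)\right)^{2} = \left(\frac{115}{16} - \frac{3}{2}\right)^{2} = \left(\frac{91}{16}\right)^{2} = \frac{8281}{256}$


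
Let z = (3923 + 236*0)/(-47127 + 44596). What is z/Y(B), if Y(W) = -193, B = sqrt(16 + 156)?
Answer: 3923/488483 ≈ 0.0080310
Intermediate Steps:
B = 2*sqrt(43) (B = sqrt(172) = 2*sqrt(43) ≈ 13.115)
z = -3923/2531 (z = (3923 + 0)/(-2531) = 3923*(-1/2531) = -3923/2531 ≈ -1.5500)
z/Y(B) = -3923/2531/(-193) = -3923/2531*(-1/193) = 3923/488483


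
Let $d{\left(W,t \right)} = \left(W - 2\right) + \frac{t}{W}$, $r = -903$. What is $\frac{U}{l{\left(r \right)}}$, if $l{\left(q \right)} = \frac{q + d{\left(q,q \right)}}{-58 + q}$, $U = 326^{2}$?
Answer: $\frac{102131236}{1807} \approx 56520.0$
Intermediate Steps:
$d{\left(W,t \right)} = -2 + W + \frac{t}{W}$ ($d{\left(W,t \right)} = \left(-2 + W\right) + \frac{t}{W} = -2 + W + \frac{t}{W}$)
$U = 106276$
$l{\left(q \right)} = \frac{-1 + 2 q}{-58 + q}$ ($l{\left(q \right)} = \frac{q + \left(-2 + q + \frac{q}{q}\right)}{-58 + q} = \frac{q + \left(-2 + q + 1\right)}{-58 + q} = \frac{q + \left(-1 + q\right)}{-58 + q} = \frac{-1 + 2 q}{-58 + q}$)
$\frac{U}{l{\left(r \right)}} = \frac{106276}{\frac{1}{-58 - 903} \left(-1 + 2 \left(-903\right)\right)} = \frac{106276}{\frac{1}{-961} \left(-1 - 1806\right)} = \frac{106276}{\left(- \frac{1}{961}\right) \left(-1807\right)} = \frac{106276}{\frac{1807}{961}} = 106276 \cdot \frac{961}{1807} = \frac{102131236}{1807}$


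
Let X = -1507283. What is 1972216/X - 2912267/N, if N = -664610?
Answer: 75094050361/24433057430 ≈ 3.0735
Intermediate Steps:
1972216/X - 2912267/N = 1972216/(-1507283) - 2912267/(-664610) = 1972216*(-1/1507283) - 2912267*(-1/664610) = -1972216/1507283 + 2912267/664610 = 75094050361/24433057430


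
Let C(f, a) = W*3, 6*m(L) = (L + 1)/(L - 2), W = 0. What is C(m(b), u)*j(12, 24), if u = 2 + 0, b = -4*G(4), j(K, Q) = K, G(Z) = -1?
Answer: 0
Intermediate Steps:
b = 4 (b = -4*(-1) = 4)
u = 2
m(L) = (1 + L)/(6*(-2 + L)) (m(L) = ((L + 1)/(L - 2))/6 = ((1 + L)/(-2 + L))/6 = (1 + L)/(6*(-2 + L)))
C(f, a) = 0 (C(f, a) = 0*3 = 0)
C(m(b), u)*j(12, 24) = 0*12 = 0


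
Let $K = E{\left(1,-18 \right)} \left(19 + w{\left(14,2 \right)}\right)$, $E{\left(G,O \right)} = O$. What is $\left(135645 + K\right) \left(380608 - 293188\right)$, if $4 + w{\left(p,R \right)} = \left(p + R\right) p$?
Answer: $11482005060$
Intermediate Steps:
$w{\left(p,R \right)} = -4 + p \left(R + p\right)$ ($w{\left(p,R \right)} = -4 + \left(p + R\right) p = -4 + \left(R + p\right) p = -4 + p \left(R + p\right)$)
$K = -4302$ ($K = - 18 \left(19 + \left(-4 + 14^{2} + 2 \cdot 14\right)\right) = - 18 \left(19 + \left(-4 + 196 + 28\right)\right) = - 18 \left(19 + 220\right) = \left(-18\right) 239 = -4302$)
$\left(135645 + K\right) \left(380608 - 293188\right) = \left(135645 - 4302\right) \left(380608 - 293188\right) = 131343 \cdot 87420 = 11482005060$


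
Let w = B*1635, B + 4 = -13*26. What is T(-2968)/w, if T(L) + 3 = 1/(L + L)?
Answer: 17809/3319233120 ≈ 5.3654e-6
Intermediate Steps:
T(L) = -3 + 1/(2*L) (T(L) = -3 + 1/(L + L) = -3 + 1/(2*L))
B = -342 (B = -4 - 13*26 = -4 - 338 = -342)
w = -559170 (w = -342*1635 = -559170)
T(-2968)/w = (-3 + (½)/(-2968))/(-559170) = (-3 + (½)*(-1/2968))*(-1/559170) = (-3 - 1/5936)*(-1/559170) = -17809/5936*(-1/559170) = 17809/3319233120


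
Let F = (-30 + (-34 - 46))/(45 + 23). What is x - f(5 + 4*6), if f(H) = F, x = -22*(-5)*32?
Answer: 119735/34 ≈ 3521.6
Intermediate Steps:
F = -55/34 (F = (-30 - 80)/68 = -110*1/68 = -55/34 ≈ -1.6176)
x = 3520 (x = 110*32 = 3520)
f(H) = -55/34
x - f(5 + 4*6) = 3520 - 1*(-55/34) = 3520 + 55/34 = 119735/34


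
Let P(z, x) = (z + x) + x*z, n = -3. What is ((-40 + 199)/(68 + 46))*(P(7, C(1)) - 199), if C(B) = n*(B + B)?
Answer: -6360/19 ≈ -334.74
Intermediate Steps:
C(B) = -6*B (C(B) = -3*(B + B) = -6*B)
P(z, x) = x + z + x*z (P(z, x) = (x + z) + x*z = x + z + x*z)
((-40 + 199)/(68 + 46))*(P(7, C(1)) - 199) = ((-40 + 199)/(68 + 46))*((-6*1 + 7 - 6*1*7) - 199) = (159/114)*((-6 + 7 - 6*7) - 199) = (159*(1/114))*((-6 + 7 - 42) - 199) = 53*(-41 - 199)/38 = (53/38)*(-240) = -6360/19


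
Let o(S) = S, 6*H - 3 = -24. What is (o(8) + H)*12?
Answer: 54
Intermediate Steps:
H = -7/2 (H = ½ + (⅙)*(-24) = ½ - 4 = -7/2 ≈ -3.5000)
(o(8) + H)*12 = (8 - 7/2)*12 = (9/2)*12 = 54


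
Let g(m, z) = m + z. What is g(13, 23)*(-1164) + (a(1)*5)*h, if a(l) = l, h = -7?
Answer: -41939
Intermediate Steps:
g(13, 23)*(-1164) + (a(1)*5)*h = (13 + 23)*(-1164) + (1*5)*(-7) = 36*(-1164) + 5*(-7) = -41904 - 35 = -41939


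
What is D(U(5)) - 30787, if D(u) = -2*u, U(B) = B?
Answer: -30797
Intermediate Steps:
D(U(5)) - 30787 = -2*5 - 30787 = -10 - 30787 = -30797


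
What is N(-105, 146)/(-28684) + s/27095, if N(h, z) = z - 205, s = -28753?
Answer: -823152447/777192980 ≈ -1.0591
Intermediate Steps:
N(h, z) = -205 + z
N(-105, 146)/(-28684) + s/27095 = (-205 + 146)/(-28684) - 28753/27095 = -59*(-1/28684) - 28753*1/27095 = 59/28684 - 28753/27095 = -823152447/777192980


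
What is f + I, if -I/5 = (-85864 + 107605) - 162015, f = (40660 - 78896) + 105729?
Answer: 768863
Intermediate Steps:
f = 67493 (f = -38236 + 105729 = 67493)
I = 701370 (I = -5*((-85864 + 107605) - 162015) = -5*(21741 - 162015) = -5*(-140274) = 701370)
f + I = 67493 + 701370 = 768863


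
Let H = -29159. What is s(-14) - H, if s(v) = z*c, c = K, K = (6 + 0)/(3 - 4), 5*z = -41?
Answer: 146041/5 ≈ 29208.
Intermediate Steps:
z = -41/5 (z = (1/5)*(-41) = -41/5 ≈ -8.2000)
K = -6 (K = 6/(-1) = 6*(-1) = -6)
c = -6
s(v) = 246/5 (s(v) = -41/5*(-6) = 246/5)
s(-14) - H = 246/5 - 1*(-29159) = 246/5 + 29159 = 146041/5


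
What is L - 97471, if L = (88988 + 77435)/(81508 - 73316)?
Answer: -798316009/8192 ≈ -97451.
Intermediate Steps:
L = 166423/8192 ≈ 20.315
L - 97471 = 166423/8192 - 97471 = -798316009/8192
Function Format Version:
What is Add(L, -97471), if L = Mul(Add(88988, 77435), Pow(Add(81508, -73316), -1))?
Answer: Rational(-798316009, 8192) ≈ -97451.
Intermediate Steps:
L = Rational(166423, 8192) (L = Mul(166423, Pow(8192, -1)) = Mul(166423, Rational(1, 8192)) = Rational(166423, 8192) ≈ 20.315)
Add(L, -97471) = Add(Rational(166423, 8192), -97471) = Rational(-798316009, 8192)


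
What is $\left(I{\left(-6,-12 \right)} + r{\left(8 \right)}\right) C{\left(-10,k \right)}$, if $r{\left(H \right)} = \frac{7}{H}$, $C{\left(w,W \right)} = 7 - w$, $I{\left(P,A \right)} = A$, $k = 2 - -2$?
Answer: $- \frac{1513}{8} \approx -189.13$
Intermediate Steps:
$k = 4$ ($k = 2 + 2 = 4$)
$\left(I{\left(-6,-12 \right)} + r{\left(8 \right)}\right) C{\left(-10,k \right)} = \left(-12 + \frac{7}{8}\right) \left(7 - -10\right) = \left(-12 + 7 \cdot \frac{1}{8}\right) \left(7 + 10\right) = \left(-12 + \frac{7}{8}\right) 17 = \left(- \frac{89}{8}\right) 17 = - \frac{1513}{8}$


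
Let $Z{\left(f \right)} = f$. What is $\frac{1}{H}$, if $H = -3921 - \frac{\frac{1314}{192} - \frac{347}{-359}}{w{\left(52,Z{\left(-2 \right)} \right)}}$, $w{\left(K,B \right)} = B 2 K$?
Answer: $- \frac{2389504}{9369155459} \approx -0.00025504$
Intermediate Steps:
$w{\left(K,B \right)} = 2 B K$
$H = - \frac{9369155459}{2389504}$ ($H = -3921 - \frac{\frac{1314}{192} - \frac{347}{-359}}{2 \left(-2\right) 52} = -3921 - \frac{1314 \cdot \frac{1}{192} - - \frac{347}{359}}{-208} = -3921 - \left(\frac{219}{32} + \frac{347}{359}\right) \left(- \frac{1}{208}\right) = -3921 - \frac{89725}{11488} \left(- \frac{1}{208}\right) = -3921 - - \frac{89725}{2389504} = -3921 + \frac{89725}{2389504} = - \frac{9369155459}{2389504} \approx -3921.0$)
$\frac{1}{H} = \frac{1}{- \frac{9369155459}{2389504}} = - \frac{2389504}{9369155459}$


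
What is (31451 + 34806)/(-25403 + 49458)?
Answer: 66257/24055 ≈ 2.7544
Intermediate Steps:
(31451 + 34806)/(-25403 + 49458) = 66257/24055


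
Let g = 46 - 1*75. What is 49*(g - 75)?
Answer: -5096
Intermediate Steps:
g = -29 (g = 46 - 75 = -29)
49*(g - 75) = 49*(-29 - 75) = 49*(-104) = -5096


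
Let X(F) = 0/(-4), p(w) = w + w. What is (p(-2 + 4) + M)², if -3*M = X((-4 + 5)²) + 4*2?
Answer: 16/9 ≈ 1.7778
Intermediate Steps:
p(w) = 2*w
X(F) = 0 (X(F) = 0*(-¼) = 0)
M = -8/3 (M = -(0 + 4*2)/3 = -(0 + 8)/3 = -⅓*8 = -8/3 ≈ -2.6667)
(p(-2 + 4) + M)² = (2*(-2 + 4) - 8/3)² = (2*2 - 8/3)² = (4 - 8/3)² = (4/3)² = 16/9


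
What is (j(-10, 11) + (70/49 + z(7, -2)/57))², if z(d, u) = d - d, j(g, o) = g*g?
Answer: 504100/49 ≈ 10288.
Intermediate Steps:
j(g, o) = g²
z(d, u) = 0
(j(-10, 11) + (70/49 + z(7, -2)/57))² = ((-10)² + (70/49 + 0/57))² = (100 + (70*(1/49) + 0*(1/57)))² = (100 + (10/7 + 0))² = (100 + 10/7)² = (710/7)² = 504100/49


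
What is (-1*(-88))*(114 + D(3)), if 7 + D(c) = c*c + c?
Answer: 10472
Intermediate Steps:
D(c) = -7 + c + c² (D(c) = -7 + (c*c + c) = -7 + (c² + c) = -7 + (c + c²) = -7 + c + c²)
(-1*(-88))*(114 + D(3)) = (-1*(-88))*(114 + (-7 + 3 + 3²)) = 88*(114 + (-7 + 3 + 9)) = 88*(114 + 5) = 88*119 = 10472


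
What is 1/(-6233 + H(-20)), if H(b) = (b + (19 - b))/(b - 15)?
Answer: -35/218174 ≈ -0.00016042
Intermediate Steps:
H(b) = 19/(-15 + b)
1/(-6233 + H(-20)) = 1/(-6233 + 19/(-15 - 20)) = 1/(-6233 + 19/(-35)) = 1/(-6233 + 19*(-1/35)) = 1/(-6233 - 19/35) = 1/(-218174/35) = -35/218174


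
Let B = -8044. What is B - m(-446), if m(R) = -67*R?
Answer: -37926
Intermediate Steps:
B - m(-446) = -8044 - (-67)*(-446) = -8044 - 1*29882 = -8044 - 29882 = -37926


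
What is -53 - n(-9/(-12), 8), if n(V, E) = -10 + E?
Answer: -51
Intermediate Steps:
-53 - n(-9/(-12), 8) = -53 - (-10 + 8) = -53 - 1*(-2) = -53 + 2 = -51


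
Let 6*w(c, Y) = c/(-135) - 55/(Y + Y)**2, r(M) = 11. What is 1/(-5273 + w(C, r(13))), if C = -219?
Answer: -11880/62640253 ≈ -0.00018965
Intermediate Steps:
w(c, Y) = -55/(24*Y**2) - c/810 (w(c, Y) = (c/(-135) - 55/(Y + Y)**2)/6 = (c*(-1/135) - 55*1/(4*Y**2))/6 = (-c/135 - 55*1/(4*Y**2))/6 = (-c/135 - 55/(4*Y**2))/6 = (-55/(4*Y**2) - c/135)/6 = -55/(24*Y**2) - c/810)
1/(-5273 + w(C, r(13))) = 1/(-5273 + (-55/24/11**2 - 1/810*(-219))) = 1/(-5273 + (-55/24*1/121 + 73/270)) = 1/(-5273 + (-5/264 + 73/270)) = 1/(-5273 + 2987/11880) = 1/(-62640253/11880) = -11880/62640253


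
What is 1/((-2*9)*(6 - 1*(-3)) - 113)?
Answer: -1/275 ≈ -0.0036364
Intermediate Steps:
1/((-2*9)*(6 - 1*(-3)) - 113) = 1/(-18*(6 + 3) - 113) = 1/(-18*9 - 113) = 1/(-162 - 113) = 1/(-275) = -1/275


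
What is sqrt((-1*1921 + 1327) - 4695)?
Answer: I*sqrt(5289) ≈ 72.725*I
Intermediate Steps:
sqrt((-1*1921 + 1327) - 4695) = sqrt((-1921 + 1327) - 4695) = sqrt(-594 - 4695) = sqrt(-5289) = I*sqrt(5289)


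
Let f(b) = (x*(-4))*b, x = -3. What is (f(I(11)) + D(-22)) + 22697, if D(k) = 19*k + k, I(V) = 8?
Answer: 22353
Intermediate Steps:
D(k) = 20*k
f(b) = 12*b (f(b) = (-3*(-4))*b = 12*b)
(f(I(11)) + D(-22)) + 22697 = (12*8 + 20*(-22)) + 22697 = (96 - 440) + 22697 = -344 + 22697 = 22353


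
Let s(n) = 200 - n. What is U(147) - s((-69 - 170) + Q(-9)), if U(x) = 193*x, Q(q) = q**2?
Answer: 28013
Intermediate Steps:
U(147) - s((-69 - 170) + Q(-9)) = 193*147 - (200 - ((-69 - 170) + (-9)**2)) = 28371 - (200 - (-239 + 81)) = 28371 - (200 - 1*(-158)) = 28371 - (200 + 158) = 28371 - 1*358 = 28371 - 358 = 28013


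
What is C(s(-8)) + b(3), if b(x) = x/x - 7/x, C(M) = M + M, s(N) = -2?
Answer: -16/3 ≈ -5.3333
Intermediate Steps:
C(M) = 2*M
b(x) = 1 - 7/x
C(s(-8)) + b(3) = 2*(-2) + (-7 + 3)/3 = -4 + (1/3)*(-4) = -4 - 4/3 = -16/3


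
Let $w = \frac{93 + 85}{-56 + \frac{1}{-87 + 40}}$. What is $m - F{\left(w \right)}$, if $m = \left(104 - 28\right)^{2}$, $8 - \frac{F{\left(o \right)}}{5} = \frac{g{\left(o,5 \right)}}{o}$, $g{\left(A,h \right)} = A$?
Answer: $5741$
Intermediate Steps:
$w = - \frac{8366}{2633}$ ($w = \frac{178}{-56 + \frac{1}{-47}} = \frac{178}{-56 - \frac{1}{47}} = \frac{178}{- \frac{2633}{47}} = 178 \left(- \frac{47}{2633}\right) = - \frac{8366}{2633} \approx -3.1774$)
$F{\left(o \right)} = 35$ ($F{\left(o \right)} = 40 - 5 \frac{o}{o} = 40 - 5 = 35$)
$m = 5776$ ($m = 76^{2} = 5776$)
$m - F{\left(w \right)} = 5776 - 35 = 5741$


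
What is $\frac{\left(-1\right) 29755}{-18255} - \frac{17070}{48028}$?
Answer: $\frac{111746029}{87675114} \approx 1.2745$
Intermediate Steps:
$\frac{\left(-1\right) 29755}{-18255} - \frac{17070}{48028} = \left(-29755\right) \left(- \frac{1}{18255}\right) - \frac{8535}{24014} = \frac{5951}{3651} - \frac{8535}{24014} = \frac{111746029}{87675114}$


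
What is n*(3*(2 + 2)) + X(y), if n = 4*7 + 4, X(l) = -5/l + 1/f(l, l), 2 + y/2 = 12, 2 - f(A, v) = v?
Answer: 13813/36 ≈ 383.69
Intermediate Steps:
f(A, v) = 2 - v
y = 20 (y = -4 + 2*12 = -4 + 24 = 20)
X(l) = 1/(2 - l) - 5/l (X(l) = -5/l + 1/(2 - l) = 1/(2 - l) - 5/l)
n = 32 (n = 28 + 4 = 32)
n*(3*(2 + 2)) + X(y) = 32*(3*(2 + 2)) + 2*(5 - 3*20)/(20*(-2 + 20)) = 32*(3*4) + 2*(1/20)*(5 - 60)/18 = 32*12 + 2*(1/20)*(1/18)*(-55) = 384 - 11/36 = 13813/36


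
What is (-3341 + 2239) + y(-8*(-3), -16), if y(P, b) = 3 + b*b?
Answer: -843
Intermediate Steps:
y(P, b) = 3 + b**2
(-3341 + 2239) + y(-8*(-3), -16) = (-3341 + 2239) + (3 + (-16)**2) = -1102 + (3 + 256) = -1102 + 259 = -843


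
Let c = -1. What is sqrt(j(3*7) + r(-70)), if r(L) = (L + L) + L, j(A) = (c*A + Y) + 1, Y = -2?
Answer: 2*I*sqrt(58) ≈ 15.232*I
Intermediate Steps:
j(A) = -1 - A (j(A) = (-A - 2) + 1 = (-2 - A) + 1 = -1 - A)
r(L) = 3*L (r(L) = 2*L + L = 3*L)
sqrt(j(3*7) + r(-70)) = sqrt((-1 - 3*7) + 3*(-70)) = sqrt((-1 - 1*21) - 210) = sqrt((-1 - 21) - 210) = sqrt(-22 - 210) = sqrt(-232) = 2*I*sqrt(58)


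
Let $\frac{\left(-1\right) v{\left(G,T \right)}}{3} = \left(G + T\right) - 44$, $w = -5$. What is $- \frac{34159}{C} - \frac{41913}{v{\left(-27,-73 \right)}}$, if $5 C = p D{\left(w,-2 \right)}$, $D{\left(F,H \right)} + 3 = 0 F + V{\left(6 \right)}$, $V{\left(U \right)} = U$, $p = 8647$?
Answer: $- \frac{14333933}{138352} \approx -103.6$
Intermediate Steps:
$D{\left(F,H \right)} = 3$ ($D{\left(F,H \right)} = -3 + \left(0 F + 6\right) = -3 + \left(0 + 6\right) = -3 + 6 = 3$)
$C = \frac{25941}{5}$ ($C = \frac{8647 \cdot 3}{5} = \frac{1}{5} \cdot 25941 = \frac{25941}{5} \approx 5188.2$)
$v{\left(G,T \right)} = 132 - 3 G - 3 T$ ($v{\left(G,T \right)} = - 3 \left(\left(G + T\right) - 44\right) = - 3 \left(-44 + G + T\right) = 132 - 3 G - 3 T$)
$- \frac{34159}{C} - \frac{41913}{v{\left(-27,-73 \right)}} = - \frac{34159}{\frac{25941}{5}} - \frac{41913}{132 - -81 - -219} = \left(-34159\right) \frac{5}{25941} - \frac{41913}{132 + 81 + 219} = - \frac{170795}{25941} - \frac{41913}{432} = - \frac{170795}{25941} - \frac{4657}{48} = - \frac{14333933}{138352}$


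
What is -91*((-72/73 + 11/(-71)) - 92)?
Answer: 43930341/5183 ≈ 8475.8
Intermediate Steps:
-91*((-72/73 + 11/(-71)) - 92) = -91*((-72*1/73 + 11*(-1/71)) - 92) = -91*((-72/73 - 11/71) - 92) = -91*(-5915/5183 - 92) = -91*(-482751/5183) = 43930341/5183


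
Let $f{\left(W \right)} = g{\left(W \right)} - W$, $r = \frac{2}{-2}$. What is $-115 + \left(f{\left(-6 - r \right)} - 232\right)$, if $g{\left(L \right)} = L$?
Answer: $-347$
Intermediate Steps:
$r = -1$ ($r = 2 \left(- \frac{1}{2}\right) = -1$)
$f{\left(W \right)} = 0$ ($f{\left(W \right)} = W - W = 0$)
$-115 + \left(f{\left(-6 - r \right)} - 232\right) = -115 + \left(0 - 232\right) = -115 - 232 = -347$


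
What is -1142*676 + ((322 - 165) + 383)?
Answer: -771452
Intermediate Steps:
-1142*676 + ((322 - 165) + 383) = -771992 + (157 + 383) = -771992 + 540 = -771452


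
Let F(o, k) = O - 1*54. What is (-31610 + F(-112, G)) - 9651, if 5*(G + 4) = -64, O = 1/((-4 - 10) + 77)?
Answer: -2602844/63 ≈ -41315.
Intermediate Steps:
O = 1/63 (O = 1/(-14 + 77) = 1/63 ≈ 0.015873)
G = -84/5 (G = -4 + (⅕)*(-64) = -4 - 64/5 = -84/5 ≈ -16.800)
F(o, k) = -3401/63 (F(o, k) = 1/63 - 1*54 = 1/63 - 54 = -3401/63)
(-31610 + F(-112, G)) - 9651 = (-31610 - 3401/63) - 9651 = -1994831/63 - 9651 = -2602844/63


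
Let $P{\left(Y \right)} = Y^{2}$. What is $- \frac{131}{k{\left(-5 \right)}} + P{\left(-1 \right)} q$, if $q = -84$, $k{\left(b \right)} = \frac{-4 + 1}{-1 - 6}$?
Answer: $- \frac{1169}{3} \approx -389.67$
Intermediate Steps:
$k{\left(b \right)} = \frac{3}{7}$ ($k{\left(b \right)} = - \frac{3}{-7} = \left(-3\right) \left(- \frac{1}{7}\right) = \frac{3}{7}$)
$- \frac{131}{k{\left(-5 \right)}} + P{\left(-1 \right)} q = - \frac{131}{\frac{3}{7}} + \left(-1\right)^{2} \left(-84\right) = \left(-131\right) \frac{7}{3} + 1 \left(-84\right) = - \frac{917}{3} - 84 = - \frac{1169}{3}$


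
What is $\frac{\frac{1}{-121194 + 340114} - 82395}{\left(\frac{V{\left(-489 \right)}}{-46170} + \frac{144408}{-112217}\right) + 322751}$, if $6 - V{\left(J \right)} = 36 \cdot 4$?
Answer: $- \frac{3115183052431302237}{12202493426854724864} \approx -0.25529$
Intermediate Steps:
$V{\left(J \right)} = -138$ ($V{\left(J \right)} = 6 - 36 \cdot 4 = 6 - 144 = -138$)
$\frac{\frac{1}{-121194 + 340114} - 82395}{\left(\frac{V{\left(-489 \right)}}{-46170} + \frac{144408}{-112217}\right) + 322751} = \frac{\frac{1}{-121194 + 340114} - 82395}{\left(- \frac{138}{-46170} + \frac{144408}{-112217}\right) + 322751} = \frac{\frac{1}{218920} - 82395}{\left(\left(-138\right) \left(- \frac{1}{46170}\right) + 144408 \left(- \frac{1}{112217}\right)\right) + 322751} = \frac{\frac{1}{218920} - 82395}{\left(\frac{23}{7695} - \frac{144408}{112217}\right) + 322751} = - \frac{18037913399}{218920 \left(- \frac{1108638569}{863509815} + 322751\right)} = - \frac{18037913399}{218920 \cdot \frac{278697547662496}{863509815}} = \left(- \frac{18037913399}{218920}\right) \frac{863509815}{278697547662496} = - \frac{3115183052431302237}{12202493426854724864}$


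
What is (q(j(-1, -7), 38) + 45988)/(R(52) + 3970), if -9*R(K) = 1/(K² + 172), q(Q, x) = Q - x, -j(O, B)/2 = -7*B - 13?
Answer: 1187506152/102759479 ≈ 11.556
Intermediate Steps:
j(O, B) = 26 + 14*B (j(O, B) = -2*(-7*B - 13) = -2*(-13 - 7*B) = 26 + 14*B)
R(K) = -1/(9*(172 + K²)) (R(K) = -1/(9*(K² + 172)) = -1/(9*(172 + K²)))
(q(j(-1, -7), 38) + 45988)/(R(52) + 3970) = (((26 + 14*(-7)) - 1*38) + 45988)/(-1/(1548 + 9*52²) + 3970) = (((26 - 98) - 38) + 45988)/(-1/(1548 + 9*2704) + 3970) = ((-72 - 38) + 45988)/(-1/(1548 + 24336) + 3970) = (-110 + 45988)/(-1/25884 + 3970) = 45878/(-1*1/25884 + 3970) = 45878/(-1/25884 + 3970) = 45878/(102759479/25884) = 45878*(25884/102759479) = 1187506152/102759479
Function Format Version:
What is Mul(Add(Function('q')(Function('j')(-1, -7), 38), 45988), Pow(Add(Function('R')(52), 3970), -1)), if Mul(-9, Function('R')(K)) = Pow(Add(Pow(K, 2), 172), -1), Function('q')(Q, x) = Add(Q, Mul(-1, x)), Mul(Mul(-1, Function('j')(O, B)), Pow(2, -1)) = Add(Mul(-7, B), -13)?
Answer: Rational(1187506152, 102759479) ≈ 11.556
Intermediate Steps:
Function('j')(O, B) = Add(26, Mul(14, B)) (Function('j')(O, B) = Mul(-2, Add(Mul(-7, B), -13)) = Mul(-2, Add(-13, Mul(-7, B))) = Add(26, Mul(14, B)))
Function('R')(K) = Mul(Rational(-1, 9), Pow(Add(172, Pow(K, 2)), -1)) (Function('R')(K) = Mul(Rational(-1, 9), Pow(Add(Pow(K, 2), 172), -1)) = Mul(Rational(-1, 9), Pow(Add(172, Pow(K, 2)), -1)))
Mul(Add(Function('q')(Function('j')(-1, -7), 38), 45988), Pow(Add(Function('R')(52), 3970), -1)) = Mul(Add(Add(Add(26, Mul(14, -7)), Mul(-1, 38)), 45988), Pow(Add(Mul(-1, Pow(Add(1548, Mul(9, Pow(52, 2))), -1)), 3970), -1)) = Mul(Add(Add(Add(26, -98), -38), 45988), Pow(Add(Mul(-1, Pow(Add(1548, Mul(9, 2704)), -1)), 3970), -1)) = Mul(Add(Add(-72, -38), 45988), Pow(Add(Mul(-1, Pow(Add(1548, 24336), -1)), 3970), -1)) = Mul(Add(-110, 45988), Pow(Add(Mul(-1, Pow(25884, -1)), 3970), -1)) = Mul(45878, Pow(Add(Mul(-1, Rational(1, 25884)), 3970), -1)) = Mul(45878, Pow(Add(Rational(-1, 25884), 3970), -1)) = Mul(45878, Pow(Rational(102759479, 25884), -1)) = Mul(45878, Rational(25884, 102759479)) = Rational(1187506152, 102759479)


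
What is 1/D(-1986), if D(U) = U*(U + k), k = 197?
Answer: 1/3552954 ≈ 2.8146e-7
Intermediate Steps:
D(U) = U*(197 + U) (D(U) = U*(U + 197) = U*(197 + U))
1/D(-1986) = 1/(-1986*(197 - 1986)) = 1/(-1986*(-1789)) = 1/3552954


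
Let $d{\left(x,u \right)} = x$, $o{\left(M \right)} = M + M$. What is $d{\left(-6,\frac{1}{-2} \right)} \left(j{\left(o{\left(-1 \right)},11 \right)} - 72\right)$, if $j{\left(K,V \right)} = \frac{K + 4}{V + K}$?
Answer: $\frac{1292}{3} \approx 430.67$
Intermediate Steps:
$o{\left(M \right)} = 2 M$
$j{\left(K,V \right)} = \frac{4 + K}{K + V}$
$d{\left(-6,\frac{1}{-2} \right)} \left(j{\left(o{\left(-1 \right)},11 \right)} - 72\right) = - 6 \left(\frac{4 + 2 \left(-1\right)}{2 \left(-1\right) + 11} - 72\right) = - 6 \left(\frac{4 - 2}{-2 + 11} - 72\right) = - 6 \left(\frac{1}{9} \cdot 2 - 72\right) = - 6 \left(\frac{2}{9} - 72\right) = \left(-6\right) \left(- \frac{646}{9}\right) = \frac{1292}{3}$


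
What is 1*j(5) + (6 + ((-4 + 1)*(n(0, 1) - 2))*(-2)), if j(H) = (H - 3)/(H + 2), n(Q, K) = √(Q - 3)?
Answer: -40/7 + 6*I*√3 ≈ -5.7143 + 10.392*I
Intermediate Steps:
n(Q, K) = √(-3 + Q)
j(H) = (-3 + H)/(2 + H)
1*j(5) + (6 + ((-4 + 1)*(n(0, 1) - 2))*(-2)) = 1*((-3 + 5)/(2 + 5)) + (6 + ((-4 + 1)*(√(-3 + 0) - 2))*(-2)) = 1*(2/7) + (6 - 3*(√(-3) - 2)*(-2)) = 1*((⅐)*2) + (6 - 3*(I*√3 - 2)*(-2)) = 1*(2/7) + (6 - 3*(-2 + I*√3)*(-2)) = 2/7 + (6 + (6 - 3*I*√3)*(-2)) = 2/7 + (6 + (-12 + 6*I*√3)) = 2/7 + (-6 + 6*I*√3) = -40/7 + 6*I*√3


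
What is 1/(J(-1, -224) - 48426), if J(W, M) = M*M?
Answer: 1/1750 ≈ 0.00057143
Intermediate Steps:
J(W, M) = M²
1/(J(-1, -224) - 48426) = 1/((-224)² - 48426) = 1/(50176 - 48426) = 1/1750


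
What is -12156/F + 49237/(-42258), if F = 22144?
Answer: -200499047/116970144 ≈ -1.7141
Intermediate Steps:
-12156/F + 49237/(-42258) = -12156/22144 + 49237/(-42258) = -12156*1/22144 + 49237*(-1/42258) = -3039/5536 - 49237/42258 = -200499047/116970144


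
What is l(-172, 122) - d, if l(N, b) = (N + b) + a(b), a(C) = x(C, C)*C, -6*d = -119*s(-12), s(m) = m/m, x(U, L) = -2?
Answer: -1883/6 ≈ -313.83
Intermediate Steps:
s(m) = 1
d = 119/6 (d = -(-119)/6 = -1/6*(-119) = 119/6 ≈ 19.833)
a(C) = -2*C
l(N, b) = N - b (l(N, b) = (N + b) - 2*b = N - b)
l(-172, 122) - d = (-172 - 1*122) - 1*119/6 = (-172 - 122) - 119/6 = -294 - 119/6 = -1883/6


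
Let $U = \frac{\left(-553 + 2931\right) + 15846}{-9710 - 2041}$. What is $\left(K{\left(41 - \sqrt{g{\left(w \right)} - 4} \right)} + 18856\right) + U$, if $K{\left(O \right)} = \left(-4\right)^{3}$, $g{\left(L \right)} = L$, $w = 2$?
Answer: $\frac{220806568}{11751} \approx 18790.0$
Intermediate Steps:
$K{\left(O \right)} = -64$
$U = - \frac{18224}{11751}$ ($U = \frac{2378 + 15846}{-11751} = 18224 \left(- \frac{1}{11751}\right) = - \frac{18224}{11751} \approx -1.5508$)
$\left(K{\left(41 - \sqrt{g{\left(w \right)} - 4} \right)} + 18856\right) + U = \left(-64 + 18856\right) - \frac{18224}{11751} = 18792 - \frac{18224}{11751} = \frac{220806568}{11751}$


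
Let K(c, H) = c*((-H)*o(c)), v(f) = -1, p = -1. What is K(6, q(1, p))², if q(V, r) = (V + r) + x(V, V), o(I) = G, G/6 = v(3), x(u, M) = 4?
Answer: 20736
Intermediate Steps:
G = -6 (G = 6*(-1) = -6)
o(I) = -6
q(V, r) = 4 + V + r (q(V, r) = (V + r) + 4 = 4 + V + r)
K(c, H) = 6*H*c (K(c, H) = c*(-H*(-6)) = c*(6*H) = 6*H*c)
K(6, q(1, p))² = (6*(4 + 1 - 1)*6)² = (6*4*6)² = 144² = 20736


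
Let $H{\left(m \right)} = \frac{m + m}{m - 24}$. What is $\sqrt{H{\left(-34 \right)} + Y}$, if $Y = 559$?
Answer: $\frac{57 \sqrt{145}}{29} \approx 23.668$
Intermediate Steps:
$H{\left(m \right)} = \frac{2 m}{-24 + m}$
$\sqrt{H{\left(-34 \right)} + Y} = \sqrt{2 \left(-34\right) \frac{1}{-24 - 34} + 559} = \sqrt{2 \left(-34\right) \frac{1}{-58} + 559} = \sqrt{2 \left(-34\right) \left(- \frac{1}{58}\right) + 559} = \sqrt{\frac{34}{29} + 559} = \sqrt{\frac{16245}{29}} = \frac{57 \sqrt{145}}{29}$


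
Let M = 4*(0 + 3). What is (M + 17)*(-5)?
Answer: -145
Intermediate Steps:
M = 12 (M = 4*3 = 12)
(M + 17)*(-5) = (12 + 17)*(-5) = 29*(-5) = -145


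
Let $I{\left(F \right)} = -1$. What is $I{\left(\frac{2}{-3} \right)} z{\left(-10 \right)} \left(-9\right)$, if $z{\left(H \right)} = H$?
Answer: $-90$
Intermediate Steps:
$I{\left(\frac{2}{-3} \right)} z{\left(-10 \right)} \left(-9\right) = \left(-1\right) \left(-10\right) \left(-9\right) = 10 \left(-9\right) = -90$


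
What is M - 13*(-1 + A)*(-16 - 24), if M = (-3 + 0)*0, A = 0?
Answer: -520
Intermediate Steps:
M = 0 (M = -3*0 = 0)
M - 13*(-1 + A)*(-16 - 24) = 0 - 13*(-1 + 0)*(-16 - 24) = 0 - (-13)*(-40) = 0 - 13*40 = 0 - 520 = -520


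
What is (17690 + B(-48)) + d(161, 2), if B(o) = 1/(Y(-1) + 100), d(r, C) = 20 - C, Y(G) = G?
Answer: 1753093/99 ≈ 17708.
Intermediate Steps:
B(o) = 1/99 (B(o) = 1/(-1 + 100) = 1/99)
(17690 + B(-48)) + d(161, 2) = (17690 + 1/99) + (20 - 1*2) = 1751311/99 + (20 - 2) = 1751311/99 + 18 = 1753093/99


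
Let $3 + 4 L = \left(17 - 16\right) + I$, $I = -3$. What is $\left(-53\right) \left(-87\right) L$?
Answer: $- \frac{23055}{4} \approx -5763.8$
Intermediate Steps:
$L = - \frac{5}{4}$ ($L = - \frac{3}{4} + \frac{\left(17 - 16\right) - 3}{4} = - \frac{3}{4} + \frac{1 - 3}{4} = - \frac{3}{4} + \frac{1}{4} \left(-2\right) = - \frac{3}{4} - \frac{1}{2} = - \frac{5}{4} \approx -1.25$)
$\left(-53\right) \left(-87\right) L = \left(-53\right) \left(-87\right) \left(- \frac{5}{4}\right) = 4611 \left(- \frac{5}{4}\right) = - \frac{23055}{4}$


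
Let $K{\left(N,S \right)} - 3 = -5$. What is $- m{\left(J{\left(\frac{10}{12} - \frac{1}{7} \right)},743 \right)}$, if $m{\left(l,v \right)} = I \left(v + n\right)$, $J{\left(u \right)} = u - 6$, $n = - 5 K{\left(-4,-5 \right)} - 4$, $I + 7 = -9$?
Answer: $11984$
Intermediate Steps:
$I = -16$ ($I = -7 - 9 = -16$)
$K{\left(N,S \right)} = -2$ ($K{\left(N,S \right)} = 3 - 5 = -2$)
$n = 6$ ($n = \left(-5\right) \left(-2\right) - 4 = 10 - 4 = 6$)
$J{\left(u \right)} = -6 + u$ ($J{\left(u \right)} = u - 6 = -6 + u$)
$m{\left(l,v \right)} = -96 - 16 v$ ($m{\left(l,v \right)} = - 16 \left(v + 6\right) = - 16 \left(6 + v\right) = -96 - 16 v$)
$- m{\left(J{\left(\frac{10}{12} - \frac{1}{7} \right)},743 \right)} = - (-96 - 11888) = \left(-1\right) \left(-11984\right) = 11984$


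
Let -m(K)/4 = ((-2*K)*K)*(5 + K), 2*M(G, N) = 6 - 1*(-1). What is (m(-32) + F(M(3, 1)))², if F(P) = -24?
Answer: 48932979264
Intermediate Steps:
M(G, N) = 7/2 (M(G, N) = (6 - 1*(-1))/2 = (6 + 1)/2 = (½)*7 = 7/2)
m(K) = 8*K²*(5 + K) (m(K) = -4*(-2*K)*K*(5 + K) = -4*(-2*K²)*(5 + K) = -(-8)*K²*(5 + K) = 8*K²*(5 + K))
(m(-32) + F(M(3, 1)))² = (8*(-32)²*(5 - 32) - 24)² = (8*1024*(-27) - 24)² = (-221184 - 24)² = (-221208)² = 48932979264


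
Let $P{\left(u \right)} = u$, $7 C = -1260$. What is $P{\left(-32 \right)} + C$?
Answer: $-212$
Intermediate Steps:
$C = -180$ ($C = \frac{1}{7} \left(-1260\right) = -180$)
$P{\left(-32 \right)} + C = -32 - 180 = -212$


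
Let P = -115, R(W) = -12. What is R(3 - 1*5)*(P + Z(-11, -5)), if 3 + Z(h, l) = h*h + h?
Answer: 96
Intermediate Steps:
Z(h, l) = -3 + h + h² (Z(h, l) = -3 + (h*h + h) = -3 + (h² + h) = -3 + (h + h²) = -3 + h + h²)
R(3 - 1*5)*(P + Z(-11, -5)) = -12*(-115 + (-3 - 11 + (-11)²)) = -12*(-115 + (-3 - 11 + 121)) = -12*(-115 + 107) = -12*(-8) = 96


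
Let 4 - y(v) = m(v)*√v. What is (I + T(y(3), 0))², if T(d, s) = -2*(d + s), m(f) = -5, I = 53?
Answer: 2325 - 900*√3 ≈ 766.15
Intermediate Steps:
y(v) = 4 + 5*√v (y(v) = 4 - (-5)*√v = 4 + 5*√v)
T(d, s) = -2*d - 2*s
(I + T(y(3), 0))² = (53 + (-2*(4 + 5*√3) - 2*0))² = (53 + ((-8 - 10*√3) + 0))² = (53 + (-8 - 10*√3))² = (45 - 10*√3)²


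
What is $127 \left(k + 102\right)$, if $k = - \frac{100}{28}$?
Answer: $\frac{87503}{7} \approx 12500.0$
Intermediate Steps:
$k = - \frac{25}{7}$ ($k = \left(-100\right) \frac{1}{28} = - \frac{25}{7} \approx -3.5714$)
$127 \left(k + 102\right) = 127 \left(- \frac{25}{7} + 102\right) = 127 \cdot \frac{689}{7} = \frac{87503}{7}$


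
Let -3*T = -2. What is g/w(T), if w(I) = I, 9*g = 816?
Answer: 136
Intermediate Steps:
T = ⅔ (T = -⅓*(-2) = ⅔ ≈ 0.66667)
g = 272/3 (g = (⅑)*816 = 272/3 ≈ 90.667)
g/w(T) = 272/(3*(⅔)) = (272/3)*(3/2) = 136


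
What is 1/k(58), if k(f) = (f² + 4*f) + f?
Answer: 1/3654 ≈ 0.00027367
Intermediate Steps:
k(f) = f² + 5*f
1/k(58) = 1/(58*(5 + 58)) = 1/(58*63) = 1/3654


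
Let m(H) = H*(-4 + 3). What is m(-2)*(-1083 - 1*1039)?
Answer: -4244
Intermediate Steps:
m(H) = -H (m(H) = H*(-1) = -H)
m(-2)*(-1083 - 1*1039) = (-1*(-2))*(-1083 - 1*1039) = 2*(-1083 - 1039) = 2*(-2122) = -4244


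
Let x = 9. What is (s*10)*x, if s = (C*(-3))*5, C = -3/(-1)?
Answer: -4050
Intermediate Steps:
C = 3 (C = -3*(-1) = 3)
s = -45 (s = (3*(-3))*5 = -9*5 = -45)
(s*10)*x = -45*10*9 = -450*9 = -4050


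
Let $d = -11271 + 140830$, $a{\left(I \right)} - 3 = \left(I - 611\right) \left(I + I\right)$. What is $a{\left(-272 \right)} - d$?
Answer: $350796$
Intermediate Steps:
$a{\left(I \right)} = 3 + 2 I \left(-611 + I\right)$ ($a{\left(I \right)} = 3 + \left(I - 611\right) \left(I + I\right) = 3 + \left(-611 + I\right) 2 I = 3 + 2 I \left(-611 + I\right)$)
$d = 129559$
$a{\left(-272 \right)} - d = \left(3 - -332384 + 2 \left(-272\right)^{2}\right) - 129559 = \left(3 + 332384 + 2 \cdot 73984\right) - 129559 = \left(3 + 332384 + 147968\right) - 129559 = 480355 - 129559 = 350796$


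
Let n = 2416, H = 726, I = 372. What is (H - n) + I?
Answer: -1318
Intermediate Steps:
(H - n) + I = (726 - 1*2416) + 372 = (726 - 2416) + 372 = -1690 + 372 = -1318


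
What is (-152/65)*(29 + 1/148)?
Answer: -163134/2405 ≈ -67.831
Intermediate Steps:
(-152/65)*(29 + 1/148) = (-152*1/65)*(29 + 1/148) = -152/65*4293/148 = -163134/2405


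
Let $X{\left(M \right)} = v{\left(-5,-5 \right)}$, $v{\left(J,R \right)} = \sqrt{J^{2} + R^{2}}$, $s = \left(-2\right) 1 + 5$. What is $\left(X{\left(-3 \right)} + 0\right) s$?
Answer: $15 \sqrt{2} \approx 21.213$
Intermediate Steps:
$s = 3$ ($s = -2 + 5 = 3$)
$X{\left(M \right)} = 5 \sqrt{2}$ ($X{\left(M \right)} = \sqrt{\left(-5\right)^{2} + \left(-5\right)^{2}} = \sqrt{25 + 25} = \sqrt{50} = 5 \sqrt{2}$)
$\left(X{\left(-3 \right)} + 0\right) s = \left(5 \sqrt{2} + 0\right) 3 = 5 \sqrt{2} \cdot 3 = 15 \sqrt{2}$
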